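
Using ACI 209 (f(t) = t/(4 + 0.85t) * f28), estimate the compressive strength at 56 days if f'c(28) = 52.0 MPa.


f(56) = 56 / (4 + 0.85 * 56) * 52.0
= 56 / 51.6 * 52.0
= 56.43 MPa

56.43


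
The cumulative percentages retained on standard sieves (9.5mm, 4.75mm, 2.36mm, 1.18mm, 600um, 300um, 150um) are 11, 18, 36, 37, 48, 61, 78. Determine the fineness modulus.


FM = sum(cumulative % retained) / 100
= 289 / 100
= 2.89

2.89


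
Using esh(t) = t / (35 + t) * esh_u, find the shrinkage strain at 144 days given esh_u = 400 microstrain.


esh(144) = 144 / (35 + 144) * 400
= 144 / 179 * 400
= 321.8 microstrain

321.8


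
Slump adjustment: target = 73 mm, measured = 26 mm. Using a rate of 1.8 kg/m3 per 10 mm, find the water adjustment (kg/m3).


Difference = 73 - 26 = 47 mm
Water adjustment = 47 * 1.8 / 10 = 8.5 kg/m3

8.5


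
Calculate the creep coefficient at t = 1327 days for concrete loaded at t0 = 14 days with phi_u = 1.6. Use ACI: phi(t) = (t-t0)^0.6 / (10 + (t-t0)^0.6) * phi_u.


dt = 1327 - 14 = 1313
phi = 1313^0.6 / (10 + 1313^0.6) * 1.6
= 1.41

1.41


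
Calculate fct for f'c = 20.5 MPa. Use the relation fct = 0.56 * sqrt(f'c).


fct = 0.56 * sqrt(20.5)
= 0.56 * 4.528
= 2.536 MPa

2.536


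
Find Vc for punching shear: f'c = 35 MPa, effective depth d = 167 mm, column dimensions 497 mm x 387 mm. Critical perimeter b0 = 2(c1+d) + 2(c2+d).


b0 = 2*(497 + 167) + 2*(387 + 167) = 2436 mm
Vc = 0.33 * sqrt(35) * 2436 * 167 / 1000
= 794.22 kN

794.22


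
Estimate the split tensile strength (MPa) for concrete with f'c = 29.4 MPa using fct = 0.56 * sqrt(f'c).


fct = 0.56 * sqrt(29.4)
= 0.56 * 5.422
= 3.036 MPa

3.036


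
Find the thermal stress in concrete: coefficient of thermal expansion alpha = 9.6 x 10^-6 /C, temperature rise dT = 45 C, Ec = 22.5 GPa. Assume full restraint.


sigma = alpha * dT * Ec
= 9.6e-6 * 45 * 22.5 * 1000
= 9.72 MPa

9.72


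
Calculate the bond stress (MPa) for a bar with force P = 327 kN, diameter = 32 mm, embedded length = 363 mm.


u = P / (pi * db * ld)
= 327 * 1000 / (pi * 32 * 363)
= 8.961 MPa

8.961


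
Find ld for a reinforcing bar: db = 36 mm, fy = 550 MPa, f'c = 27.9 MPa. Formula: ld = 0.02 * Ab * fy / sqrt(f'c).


Ab = pi * 36^2 / 4 = 1017.876 mm2
ld = 0.02 * 1017.876 * 550 / sqrt(27.9)
= 2119.8 mm

2119.8


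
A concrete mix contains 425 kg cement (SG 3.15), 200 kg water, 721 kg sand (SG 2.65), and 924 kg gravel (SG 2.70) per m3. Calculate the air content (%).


Vol cement = 425 / (3.15 * 1000) = 0.134921 m3
Vol water = 200 / 1000 = 0.2 m3
Vol sand = 721 / (2.65 * 1000) = 0.272075 m3
Vol gravel = 924 / (2.70 * 1000) = 0.342222 m3
Total solid + water volume = 0.949218 m3
Air = (1 - 0.949218) * 100 = 5.08%

5.08


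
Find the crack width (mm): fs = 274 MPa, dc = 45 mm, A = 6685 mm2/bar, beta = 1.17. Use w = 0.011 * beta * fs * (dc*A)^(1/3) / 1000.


w = 0.011 * beta * fs * (dc * A)^(1/3) / 1000
= 0.011 * 1.17 * 274 * (45 * 6685)^(1/3) / 1000
= 0.236 mm

0.236


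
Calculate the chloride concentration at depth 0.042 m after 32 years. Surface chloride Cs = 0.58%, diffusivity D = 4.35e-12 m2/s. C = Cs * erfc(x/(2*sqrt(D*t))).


t_seconds = 32 * 365.25 * 24 * 3600 = 1009843200.0 s
arg = 0.042 / (2 * sqrt(4.35e-12 * 1009843200.0))
= 0.3168
erfc(0.3168) = 0.6541
C = 0.58 * 0.6541 = 0.3794%

0.3794


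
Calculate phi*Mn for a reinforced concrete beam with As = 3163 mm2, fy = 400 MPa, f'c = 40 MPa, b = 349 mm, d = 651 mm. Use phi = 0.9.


a = As * fy / (0.85 * f'c * b)
= 3163 * 400 / (0.85 * 40 * 349)
= 106.624 mm
Mn = As * fy * (d - a/2) / 10^6
= 756.1949 kN-m
phi*Mn = 0.9 * 756.1949 = 680.58 kN-m

680.58


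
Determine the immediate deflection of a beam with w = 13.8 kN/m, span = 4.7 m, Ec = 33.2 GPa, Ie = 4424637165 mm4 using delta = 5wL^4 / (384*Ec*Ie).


Convert: L = 4.7 m = 4700 mm, Ec = 33.2 GPa = 33200 MPa
delta = 5 * 13.8 * 4700^4 / (384 * 33200 * 4424637165)
= 0.6 mm

0.6


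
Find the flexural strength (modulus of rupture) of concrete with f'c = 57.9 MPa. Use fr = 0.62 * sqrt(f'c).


fr = 0.62 * sqrt(57.9)
= 4.718 MPa

4.718


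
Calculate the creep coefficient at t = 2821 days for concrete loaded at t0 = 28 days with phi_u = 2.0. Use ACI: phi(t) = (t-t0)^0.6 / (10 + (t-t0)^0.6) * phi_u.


dt = 2821 - 28 = 2793
phi = 2793^0.6 / (10 + 2793^0.6) * 2.0
= 1.842

1.842


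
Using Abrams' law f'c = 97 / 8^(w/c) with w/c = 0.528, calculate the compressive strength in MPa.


f'c = 97 / 8^0.528
= 97 / 2.998
= 32.35 MPa

32.35


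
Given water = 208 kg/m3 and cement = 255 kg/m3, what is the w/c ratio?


w/c = water / cement
w/c = 208 / 255 = 0.816

0.816


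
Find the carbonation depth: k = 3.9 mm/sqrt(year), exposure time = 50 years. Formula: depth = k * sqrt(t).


depth = k * sqrt(t)
= 3.9 * sqrt(50)
= 27.58 mm

27.58


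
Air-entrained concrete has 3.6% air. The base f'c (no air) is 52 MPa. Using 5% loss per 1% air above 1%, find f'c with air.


Strength loss = (3.6 - 1) * 5 = 13.0%
f'c = 52 * (1 - 13.0/100)
= 45.24 MPa

45.24


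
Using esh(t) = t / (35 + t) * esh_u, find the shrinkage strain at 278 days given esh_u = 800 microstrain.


esh(278) = 278 / (35 + 278) * 800
= 278 / 313 * 800
= 710.5 microstrain

710.5


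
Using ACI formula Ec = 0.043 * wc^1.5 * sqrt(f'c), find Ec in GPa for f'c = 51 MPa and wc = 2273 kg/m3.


Ec = 0.043 * 2273^1.5 * sqrt(51) / 1000
= 33.28 GPa

33.28


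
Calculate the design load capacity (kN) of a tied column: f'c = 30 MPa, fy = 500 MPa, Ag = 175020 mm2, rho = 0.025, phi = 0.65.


Ast = rho * Ag = 0.025 * 175020 = 4375.5 mm2
phi*Pn = 0.65 * 0.80 * (0.85 * 30 * (175020 - 4375.5) + 500 * 4375.5) / 1000
= 3400.38 kN

3400.38


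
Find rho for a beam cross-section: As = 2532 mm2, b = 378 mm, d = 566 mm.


rho = As / (b * d)
= 2532 / (378 * 566)
= 0.0118

0.0118


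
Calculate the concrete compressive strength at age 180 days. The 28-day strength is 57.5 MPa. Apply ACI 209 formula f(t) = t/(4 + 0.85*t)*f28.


f(180) = 180 / (4 + 0.85 * 180) * 57.5
= 180 / 157.0 * 57.5
= 65.92 MPa

65.92


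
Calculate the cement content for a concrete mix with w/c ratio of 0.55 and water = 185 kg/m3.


Cement = water / (w/c)
= 185 / 0.55
= 336.4 kg/m3

336.4


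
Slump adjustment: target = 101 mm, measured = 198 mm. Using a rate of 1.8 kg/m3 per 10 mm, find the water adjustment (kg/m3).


Difference = 101 - 198 = -97 mm
Water adjustment = -97 * 1.8 / 10 = -17.5 kg/m3

-17.5


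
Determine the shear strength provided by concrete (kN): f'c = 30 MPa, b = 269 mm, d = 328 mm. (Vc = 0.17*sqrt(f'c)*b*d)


Vc = 0.17 * sqrt(30) * 269 * 328 / 1000
= 82.16 kN

82.16


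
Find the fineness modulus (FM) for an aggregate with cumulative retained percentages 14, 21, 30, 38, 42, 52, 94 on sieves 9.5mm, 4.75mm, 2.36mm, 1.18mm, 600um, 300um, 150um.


FM = sum(cumulative % retained) / 100
= 291 / 100
= 2.91

2.91


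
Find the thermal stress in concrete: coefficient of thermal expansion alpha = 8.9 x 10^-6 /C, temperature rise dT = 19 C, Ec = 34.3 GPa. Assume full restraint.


sigma = alpha * dT * Ec
= 8.9e-6 * 19 * 34.3 * 1000
= 5.8 MPa

5.8


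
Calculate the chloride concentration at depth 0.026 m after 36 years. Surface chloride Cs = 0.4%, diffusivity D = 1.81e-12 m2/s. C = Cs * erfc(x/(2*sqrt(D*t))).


t_seconds = 36 * 365.25 * 24 * 3600 = 1136073600.0 s
arg = 0.026 / (2 * sqrt(1.81e-12 * 1136073600.0))
= 0.2867
erfc(0.2867) = 0.6852
C = 0.4 * 0.6852 = 0.2741%

0.2741


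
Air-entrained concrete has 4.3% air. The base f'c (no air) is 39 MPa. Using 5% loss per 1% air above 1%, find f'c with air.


Strength loss = (4.3 - 1) * 5 = 16.5%
f'c = 39 * (1 - 16.5/100)
= 32.56 MPa

32.56


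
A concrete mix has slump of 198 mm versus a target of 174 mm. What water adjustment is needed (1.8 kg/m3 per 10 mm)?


Difference = 174 - 198 = -24 mm
Water adjustment = -24 * 1.8 / 10 = -4.3 kg/m3

-4.3


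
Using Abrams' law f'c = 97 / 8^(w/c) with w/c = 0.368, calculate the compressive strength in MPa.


f'c = 97 / 8^0.368
= 97 / 2.149
= 45.13 MPa

45.13


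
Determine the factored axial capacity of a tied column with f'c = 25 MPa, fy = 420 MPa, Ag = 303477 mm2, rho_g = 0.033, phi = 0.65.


Ast = rho * Ag = 0.033 * 303477 = 10014.741 mm2
phi*Pn = 0.65 * 0.80 * (0.85 * 25 * (303477 - 10014.741) + 420 * 10014.741) / 1000
= 5429.98 kN

5429.98


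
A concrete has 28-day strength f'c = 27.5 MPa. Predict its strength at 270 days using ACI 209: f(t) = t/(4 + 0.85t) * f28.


f(270) = 270 / (4 + 0.85 * 270) * 27.5
= 270 / 233.5 * 27.5
= 31.8 MPa

31.8


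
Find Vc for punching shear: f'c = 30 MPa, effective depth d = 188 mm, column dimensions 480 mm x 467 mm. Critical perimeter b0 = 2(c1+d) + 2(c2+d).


b0 = 2*(480 + 188) + 2*(467 + 188) = 2646 mm
Vc = 0.33 * sqrt(30) * 2646 * 188 / 1000
= 899.13 kN

899.13


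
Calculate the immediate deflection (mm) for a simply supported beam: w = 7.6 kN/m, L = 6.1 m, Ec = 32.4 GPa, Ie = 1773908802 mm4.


Convert: L = 6.1 m = 6100 mm, Ec = 32.4 GPa = 32400 MPa
delta = 5 * 7.6 * 6100^4 / (384 * 32400 * 1773908802)
= 2.38 mm

2.38


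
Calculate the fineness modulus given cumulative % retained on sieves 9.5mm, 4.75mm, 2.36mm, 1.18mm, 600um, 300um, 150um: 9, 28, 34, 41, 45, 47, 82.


FM = sum(cumulative % retained) / 100
= 286 / 100
= 2.86

2.86


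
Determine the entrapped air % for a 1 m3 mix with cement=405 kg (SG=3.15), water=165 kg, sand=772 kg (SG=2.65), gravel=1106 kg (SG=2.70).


Vol cement = 405 / (3.15 * 1000) = 0.128571 m3
Vol water = 165 / 1000 = 0.165 m3
Vol sand = 772 / (2.65 * 1000) = 0.291321 m3
Vol gravel = 1106 / (2.70 * 1000) = 0.40963 m3
Total solid + water volume = 0.994522 m3
Air = (1 - 0.994522) * 100 = 0.55%

0.55


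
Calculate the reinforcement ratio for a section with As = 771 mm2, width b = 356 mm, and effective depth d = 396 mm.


rho = As / (b * d)
= 771 / (356 * 396)
= 0.0055

0.0055


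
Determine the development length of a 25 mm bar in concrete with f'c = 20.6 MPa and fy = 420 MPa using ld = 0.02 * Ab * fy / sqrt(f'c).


Ab = pi * 25^2 / 4 = 490.874 mm2
ld = 0.02 * 490.874 * 420 / sqrt(20.6)
= 908.5 mm

908.5


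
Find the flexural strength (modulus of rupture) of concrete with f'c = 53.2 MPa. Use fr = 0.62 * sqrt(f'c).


fr = 0.62 * sqrt(53.2)
= 4.522 MPa

4.522


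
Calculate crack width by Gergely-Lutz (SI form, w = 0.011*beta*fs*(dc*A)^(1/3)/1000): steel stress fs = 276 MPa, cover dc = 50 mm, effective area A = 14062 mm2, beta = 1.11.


w = 0.011 * beta * fs * (dc * A)^(1/3) / 1000
= 0.011 * 1.11 * 276 * (50 * 14062)^(1/3) / 1000
= 0.3 mm

0.3


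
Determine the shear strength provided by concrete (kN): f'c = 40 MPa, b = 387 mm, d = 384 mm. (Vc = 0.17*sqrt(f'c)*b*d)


Vc = 0.17 * sqrt(40) * 387 * 384 / 1000
= 159.78 kN

159.78


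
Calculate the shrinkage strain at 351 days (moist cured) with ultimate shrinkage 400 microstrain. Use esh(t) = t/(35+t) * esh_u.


esh(351) = 351 / (35 + 351) * 400
= 351 / 386 * 400
= 363.7 microstrain

363.7


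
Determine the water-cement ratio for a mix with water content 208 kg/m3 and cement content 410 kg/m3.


w/c = water / cement
w/c = 208 / 410 = 0.507

0.507


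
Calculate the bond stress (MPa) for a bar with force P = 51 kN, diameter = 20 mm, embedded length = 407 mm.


u = P / (pi * db * ld)
= 51 * 1000 / (pi * 20 * 407)
= 1.994 MPa

1.994


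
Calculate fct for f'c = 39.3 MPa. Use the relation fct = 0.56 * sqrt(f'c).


fct = 0.56 * sqrt(39.3)
= 0.56 * 6.269
= 3.511 MPa

3.511


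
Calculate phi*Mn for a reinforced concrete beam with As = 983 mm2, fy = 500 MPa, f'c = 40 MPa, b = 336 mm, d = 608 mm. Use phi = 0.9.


a = As * fy / (0.85 * f'c * b)
= 983 * 500 / (0.85 * 40 * 336)
= 43.0235 mm
Mn = As * fy * (d - a/2) / 10^6
= 288.259 kN-m
phi*Mn = 0.9 * 288.259 = 259.43 kN-m

259.43


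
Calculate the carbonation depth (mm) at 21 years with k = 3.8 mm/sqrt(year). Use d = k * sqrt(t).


depth = k * sqrt(t)
= 3.8 * sqrt(21)
= 17.41 mm

17.41


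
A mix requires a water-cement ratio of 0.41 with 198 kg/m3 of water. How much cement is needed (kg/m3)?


Cement = water / (w/c)
= 198 / 0.41
= 482.9 kg/m3

482.9


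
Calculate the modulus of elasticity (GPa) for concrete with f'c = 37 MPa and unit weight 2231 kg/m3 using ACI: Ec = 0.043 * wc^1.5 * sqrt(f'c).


Ec = 0.043 * 2231^1.5 * sqrt(37) / 1000
= 27.56 GPa

27.56


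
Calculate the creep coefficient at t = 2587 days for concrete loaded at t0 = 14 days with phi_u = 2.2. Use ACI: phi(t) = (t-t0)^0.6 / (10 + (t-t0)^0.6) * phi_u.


dt = 2587 - 14 = 2573
phi = 2573^0.6 / (10 + 2573^0.6) * 2.2
= 2.019

2.019


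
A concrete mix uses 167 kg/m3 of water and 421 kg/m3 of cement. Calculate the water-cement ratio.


w/c = water / cement
w/c = 167 / 421 = 0.397

0.397


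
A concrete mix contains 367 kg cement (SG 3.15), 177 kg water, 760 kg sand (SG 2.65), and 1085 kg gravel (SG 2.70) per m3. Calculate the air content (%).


Vol cement = 367 / (3.15 * 1000) = 0.116508 m3
Vol water = 177 / 1000 = 0.177 m3
Vol sand = 760 / (2.65 * 1000) = 0.286792 m3
Vol gravel = 1085 / (2.70 * 1000) = 0.401852 m3
Total solid + water volume = 0.982152 m3
Air = (1 - 0.982152) * 100 = 1.78%

1.78


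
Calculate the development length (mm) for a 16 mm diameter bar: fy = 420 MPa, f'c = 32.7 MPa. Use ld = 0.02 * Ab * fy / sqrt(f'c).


Ab = pi * 16^2 / 4 = 201.062 mm2
ld = 0.02 * 201.062 * 420 / sqrt(32.7)
= 295.3 mm

295.3


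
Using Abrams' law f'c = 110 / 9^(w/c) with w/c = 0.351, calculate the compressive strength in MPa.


f'c = 110 / 9^0.351
= 110 / 2.162
= 50.87 MPa

50.87


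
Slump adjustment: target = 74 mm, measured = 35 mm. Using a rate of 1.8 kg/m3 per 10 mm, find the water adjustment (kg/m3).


Difference = 74 - 35 = 39 mm
Water adjustment = 39 * 1.8 / 10 = 7.0 kg/m3

7.0


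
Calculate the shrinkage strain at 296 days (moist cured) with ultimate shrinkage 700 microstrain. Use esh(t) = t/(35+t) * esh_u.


esh(296) = 296 / (35 + 296) * 700
= 296 / 331 * 700
= 626.0 microstrain

626.0


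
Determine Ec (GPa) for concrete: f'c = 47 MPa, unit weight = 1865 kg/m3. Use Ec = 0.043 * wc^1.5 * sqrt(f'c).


Ec = 0.043 * 1865^1.5 * sqrt(47) / 1000
= 23.74 GPa

23.74


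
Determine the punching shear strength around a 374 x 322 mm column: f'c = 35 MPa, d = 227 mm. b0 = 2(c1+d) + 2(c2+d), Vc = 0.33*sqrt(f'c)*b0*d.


b0 = 2*(374 + 227) + 2*(322 + 227) = 2300 mm
Vc = 0.33 * sqrt(35) * 2300 * 227 / 1000
= 1019.3 kN

1019.3


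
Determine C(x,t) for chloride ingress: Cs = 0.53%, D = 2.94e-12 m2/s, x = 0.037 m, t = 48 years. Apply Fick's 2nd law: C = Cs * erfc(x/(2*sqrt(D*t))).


t_seconds = 48 * 365.25 * 24 * 3600 = 1514764800.0 s
arg = 0.037 / (2 * sqrt(2.94e-12 * 1514764800.0))
= 0.2772
erfc(0.2772) = 0.695
C = 0.53 * 0.695 = 0.3684%

0.3684


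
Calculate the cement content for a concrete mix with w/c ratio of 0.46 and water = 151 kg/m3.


Cement = water / (w/c)
= 151 / 0.46
= 328.3 kg/m3

328.3


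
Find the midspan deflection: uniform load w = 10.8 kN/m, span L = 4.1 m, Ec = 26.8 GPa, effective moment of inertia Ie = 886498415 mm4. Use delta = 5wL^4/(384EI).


Convert: L = 4.1 m = 4100 mm, Ec = 26.8 GPa = 26800 MPa
delta = 5 * 10.8 * 4100^4 / (384 * 26800 * 886498415)
= 1.67 mm

1.67


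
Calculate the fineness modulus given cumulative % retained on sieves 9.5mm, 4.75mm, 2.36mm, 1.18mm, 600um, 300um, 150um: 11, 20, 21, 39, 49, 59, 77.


FM = sum(cumulative % retained) / 100
= 276 / 100
= 2.76

2.76


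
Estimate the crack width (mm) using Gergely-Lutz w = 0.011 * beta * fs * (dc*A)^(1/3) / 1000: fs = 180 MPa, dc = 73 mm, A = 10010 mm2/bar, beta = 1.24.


w = 0.011 * beta * fs * (dc * A)^(1/3) / 1000
= 0.011 * 1.24 * 180 * (73 * 10010)^(1/3) / 1000
= 0.221 mm

0.221


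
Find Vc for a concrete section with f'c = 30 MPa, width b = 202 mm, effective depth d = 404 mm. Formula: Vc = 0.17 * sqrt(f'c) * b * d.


Vc = 0.17 * sqrt(30) * 202 * 404 / 1000
= 75.99 kN

75.99


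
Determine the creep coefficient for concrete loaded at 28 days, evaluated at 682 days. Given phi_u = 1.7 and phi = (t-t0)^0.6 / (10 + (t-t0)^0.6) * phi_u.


dt = 682 - 28 = 654
phi = 654^0.6 / (10 + 654^0.6) * 1.7
= 1.411

1.411


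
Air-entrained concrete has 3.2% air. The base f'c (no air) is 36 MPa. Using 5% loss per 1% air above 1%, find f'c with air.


Strength loss = (3.2 - 1) * 5 = 11.0%
f'c = 36 * (1 - 11.0/100)
= 32.04 MPa

32.04


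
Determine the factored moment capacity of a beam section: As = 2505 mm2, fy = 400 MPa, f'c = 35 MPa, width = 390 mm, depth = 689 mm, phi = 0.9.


a = As * fy / (0.85 * f'c * b)
= 2505 * 400 / (0.85 * 35 * 390)
= 86.3607 mm
Mn = As * fy * (d - a/2) / 10^6
= 647.1113 kN-m
phi*Mn = 0.9 * 647.1113 = 582.4 kN-m

582.4


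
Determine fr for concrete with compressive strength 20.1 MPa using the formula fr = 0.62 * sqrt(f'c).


fr = 0.62 * sqrt(20.1)
= 2.78 MPa

2.78


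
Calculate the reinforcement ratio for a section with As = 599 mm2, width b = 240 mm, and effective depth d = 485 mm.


rho = As / (b * d)
= 599 / (240 * 485)
= 0.0051

0.0051


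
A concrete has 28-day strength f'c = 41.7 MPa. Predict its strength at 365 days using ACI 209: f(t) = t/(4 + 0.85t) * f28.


f(365) = 365 / (4 + 0.85 * 365) * 41.7
= 365 / 314.25 * 41.7
= 48.43 MPa

48.43


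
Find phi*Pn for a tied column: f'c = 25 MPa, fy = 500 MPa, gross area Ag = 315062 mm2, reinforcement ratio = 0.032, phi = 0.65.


Ast = rho * Ag = 0.032 * 315062 = 10081.984 mm2
phi*Pn = 0.65 * 0.80 * (0.85 * 25 * (315062 - 10081.984) + 500 * 10081.984) / 1000
= 5991.35 kN

5991.35


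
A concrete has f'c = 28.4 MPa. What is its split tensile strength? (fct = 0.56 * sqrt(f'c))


fct = 0.56 * sqrt(28.4)
= 0.56 * 5.329
= 2.984 MPa

2.984


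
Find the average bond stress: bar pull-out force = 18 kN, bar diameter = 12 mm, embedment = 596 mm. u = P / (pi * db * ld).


u = P / (pi * db * ld)
= 18 * 1000 / (pi * 12 * 596)
= 0.801 MPa

0.801


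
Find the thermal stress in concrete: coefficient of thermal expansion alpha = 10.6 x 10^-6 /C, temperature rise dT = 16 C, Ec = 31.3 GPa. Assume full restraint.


sigma = alpha * dT * Ec
= 10.6e-6 * 16 * 31.3 * 1000
= 5.308 MPa

5.308


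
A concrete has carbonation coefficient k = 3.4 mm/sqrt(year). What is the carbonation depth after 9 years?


depth = k * sqrt(t)
= 3.4 * sqrt(9)
= 10.2 mm

10.2


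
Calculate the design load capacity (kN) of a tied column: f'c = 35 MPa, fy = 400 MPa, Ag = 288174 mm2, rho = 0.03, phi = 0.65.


Ast = rho * Ag = 0.03 * 288174 = 8645.22 mm2
phi*Pn = 0.65 * 0.80 * (0.85 * 35 * (288174 - 8645.22) + 400 * 8645.22) / 1000
= 6122.52 kN

6122.52


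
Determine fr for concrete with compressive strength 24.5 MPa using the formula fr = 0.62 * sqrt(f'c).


fr = 0.62 * sqrt(24.5)
= 3.069 MPa

3.069


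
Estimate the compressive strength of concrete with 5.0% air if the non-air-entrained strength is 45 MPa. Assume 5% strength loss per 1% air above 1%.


Strength loss = (5.0 - 1) * 5 = 20.0%
f'c = 45 * (1 - 20.0/100)
= 36.0 MPa

36.0


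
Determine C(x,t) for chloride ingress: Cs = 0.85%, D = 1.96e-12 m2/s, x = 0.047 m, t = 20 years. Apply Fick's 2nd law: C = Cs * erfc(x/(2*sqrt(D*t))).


t_seconds = 20 * 365.25 * 24 * 3600 = 631152000.0 s
arg = 0.047 / (2 * sqrt(1.96e-12 * 631152000.0))
= 0.6681
erfc(0.6681) = 0.3447
C = 0.85 * 0.3447 = 0.293%

0.293


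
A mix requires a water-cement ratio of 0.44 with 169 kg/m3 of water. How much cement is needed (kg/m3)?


Cement = water / (w/c)
= 169 / 0.44
= 384.1 kg/m3

384.1


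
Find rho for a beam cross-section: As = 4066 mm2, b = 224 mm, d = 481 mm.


rho = As / (b * d)
= 4066 / (224 * 481)
= 0.0377

0.0377


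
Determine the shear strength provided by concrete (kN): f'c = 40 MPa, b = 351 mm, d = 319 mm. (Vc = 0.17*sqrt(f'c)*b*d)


Vc = 0.17 * sqrt(40) * 351 * 319 / 1000
= 120.39 kN

120.39


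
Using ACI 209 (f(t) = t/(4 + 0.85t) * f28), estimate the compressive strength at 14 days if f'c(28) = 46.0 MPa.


f(14) = 14 / (4 + 0.85 * 14) * 46.0
= 14 / 15.9 * 46.0
= 40.5 MPa

40.5


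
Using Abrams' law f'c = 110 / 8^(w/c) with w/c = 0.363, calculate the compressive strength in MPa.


f'c = 110 / 8^0.363
= 110 / 2.127
= 51.71 MPa

51.71


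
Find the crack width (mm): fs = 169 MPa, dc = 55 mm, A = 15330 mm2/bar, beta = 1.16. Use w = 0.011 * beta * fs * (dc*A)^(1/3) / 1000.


w = 0.011 * beta * fs * (dc * A)^(1/3) / 1000
= 0.011 * 1.16 * 169 * (55 * 15330)^(1/3) / 1000
= 0.204 mm

0.204


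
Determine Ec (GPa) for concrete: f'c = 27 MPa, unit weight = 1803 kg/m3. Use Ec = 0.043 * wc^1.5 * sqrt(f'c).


Ec = 0.043 * 1803^1.5 * sqrt(27) / 1000
= 17.11 GPa

17.11


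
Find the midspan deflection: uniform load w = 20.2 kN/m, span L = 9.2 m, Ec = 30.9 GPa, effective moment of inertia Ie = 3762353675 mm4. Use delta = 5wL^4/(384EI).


Convert: L = 9.2 m = 9200 mm, Ec = 30.9 GPa = 30900 MPa
delta = 5 * 20.2 * 9200^4 / (384 * 30900 * 3762353675)
= 16.21 mm

16.21


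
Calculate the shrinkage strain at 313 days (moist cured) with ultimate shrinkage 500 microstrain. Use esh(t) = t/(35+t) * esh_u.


esh(313) = 313 / (35 + 313) * 500
= 313 / 348 * 500
= 449.7 microstrain

449.7


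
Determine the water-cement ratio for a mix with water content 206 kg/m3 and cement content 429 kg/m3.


w/c = water / cement
w/c = 206 / 429 = 0.48

0.48


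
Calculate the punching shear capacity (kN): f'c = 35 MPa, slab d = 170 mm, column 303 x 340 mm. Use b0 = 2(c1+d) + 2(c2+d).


b0 = 2*(303 + 170) + 2*(340 + 170) = 1966 mm
Vc = 0.33 * sqrt(35) * 1966 * 170 / 1000
= 652.5 kN

652.5


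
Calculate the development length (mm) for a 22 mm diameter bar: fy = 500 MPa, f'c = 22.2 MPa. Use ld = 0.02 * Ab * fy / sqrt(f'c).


Ab = pi * 22^2 / 4 = 380.133 mm2
ld = 0.02 * 380.133 * 500 / sqrt(22.2)
= 806.8 mm

806.8


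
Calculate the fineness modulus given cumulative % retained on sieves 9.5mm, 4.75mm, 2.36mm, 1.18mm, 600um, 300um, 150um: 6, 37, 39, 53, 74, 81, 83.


FM = sum(cumulative % retained) / 100
= 373 / 100
= 3.73

3.73


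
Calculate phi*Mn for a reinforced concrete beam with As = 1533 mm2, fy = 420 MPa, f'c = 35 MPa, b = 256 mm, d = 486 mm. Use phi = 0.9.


a = As * fy / (0.85 * f'c * b)
= 1533 * 420 / (0.85 * 35 * 256)
= 84.5404 mm
Mn = As * fy * (d - a/2) / 10^6
= 285.6999 kN-m
phi*Mn = 0.9 * 285.6999 = 257.13 kN-m

257.13


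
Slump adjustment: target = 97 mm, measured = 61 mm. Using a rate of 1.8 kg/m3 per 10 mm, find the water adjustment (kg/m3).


Difference = 97 - 61 = 36 mm
Water adjustment = 36 * 1.8 / 10 = 6.5 kg/m3

6.5


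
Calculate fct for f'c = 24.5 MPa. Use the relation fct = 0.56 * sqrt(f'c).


fct = 0.56 * sqrt(24.5)
= 0.56 * 4.95
= 2.772 MPa

2.772


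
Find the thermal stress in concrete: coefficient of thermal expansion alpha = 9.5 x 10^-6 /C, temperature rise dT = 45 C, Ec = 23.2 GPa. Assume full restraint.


sigma = alpha * dT * Ec
= 9.5e-6 * 45 * 23.2 * 1000
= 9.918 MPa

9.918


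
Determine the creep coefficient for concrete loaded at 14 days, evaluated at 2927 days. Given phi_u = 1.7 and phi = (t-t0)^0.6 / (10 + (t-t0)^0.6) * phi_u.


dt = 2927 - 14 = 2913
phi = 2913^0.6 / (10 + 2913^0.6) * 1.7
= 1.569

1.569


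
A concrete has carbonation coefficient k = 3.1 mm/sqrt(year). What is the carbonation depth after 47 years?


depth = k * sqrt(t)
= 3.1 * sqrt(47)
= 21.25 mm

21.25


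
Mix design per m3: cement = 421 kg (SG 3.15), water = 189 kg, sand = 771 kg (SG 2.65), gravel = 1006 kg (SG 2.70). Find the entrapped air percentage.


Vol cement = 421 / (3.15 * 1000) = 0.133651 m3
Vol water = 189 / 1000 = 0.189 m3
Vol sand = 771 / (2.65 * 1000) = 0.290943 m3
Vol gravel = 1006 / (2.70 * 1000) = 0.372593 m3
Total solid + water volume = 0.986187 m3
Air = (1 - 0.986187) * 100 = 1.38%

1.38


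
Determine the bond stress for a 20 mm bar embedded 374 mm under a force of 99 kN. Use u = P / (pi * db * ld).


u = P / (pi * db * ld)
= 99 * 1000 / (pi * 20 * 374)
= 4.213 MPa

4.213


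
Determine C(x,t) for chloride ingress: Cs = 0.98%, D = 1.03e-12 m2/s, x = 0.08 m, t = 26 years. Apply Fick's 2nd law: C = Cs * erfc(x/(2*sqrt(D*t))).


t_seconds = 26 * 365.25 * 24 * 3600 = 820497600.0 s
arg = 0.08 / (2 * sqrt(1.03e-12 * 820497600.0))
= 1.376
erfc(1.376) = 0.0517
C = 0.98 * 0.0517 = 0.0506%

0.0506


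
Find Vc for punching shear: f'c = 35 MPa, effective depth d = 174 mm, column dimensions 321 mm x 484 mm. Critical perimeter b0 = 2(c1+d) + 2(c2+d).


b0 = 2*(321 + 174) + 2*(484 + 174) = 2306 mm
Vc = 0.33 * sqrt(35) * 2306 * 174 / 1000
= 783.35 kN

783.35


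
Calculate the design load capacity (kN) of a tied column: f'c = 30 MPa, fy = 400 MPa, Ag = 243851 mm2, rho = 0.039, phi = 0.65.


Ast = rho * Ag = 0.039 * 243851 = 9510.189 mm2
phi*Pn = 0.65 * 0.80 * (0.85 * 30 * (243851 - 9510.189) + 400 * 9510.189) / 1000
= 5085.48 kN

5085.48


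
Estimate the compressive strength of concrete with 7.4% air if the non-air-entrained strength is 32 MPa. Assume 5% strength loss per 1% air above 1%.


Strength loss = (7.4 - 1) * 5 = 32.0%
f'c = 32 * (1 - 32.0/100)
= 21.76 MPa

21.76


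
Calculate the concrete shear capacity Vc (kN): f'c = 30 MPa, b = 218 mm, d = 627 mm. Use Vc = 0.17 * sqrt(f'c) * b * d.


Vc = 0.17 * sqrt(30) * 218 * 627 / 1000
= 127.27 kN

127.27


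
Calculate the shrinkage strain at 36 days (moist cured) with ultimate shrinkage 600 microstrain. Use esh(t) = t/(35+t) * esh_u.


esh(36) = 36 / (35 + 36) * 600
= 36 / 71 * 600
= 304.2 microstrain

304.2


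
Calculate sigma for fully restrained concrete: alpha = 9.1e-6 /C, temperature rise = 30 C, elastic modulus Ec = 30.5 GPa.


sigma = alpha * dT * Ec
= 9.1e-6 * 30 * 30.5 * 1000
= 8.326 MPa

8.326


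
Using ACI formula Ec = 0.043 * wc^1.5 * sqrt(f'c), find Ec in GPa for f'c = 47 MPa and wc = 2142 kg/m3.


Ec = 0.043 * 2142^1.5 * sqrt(47) / 1000
= 29.22 GPa

29.22


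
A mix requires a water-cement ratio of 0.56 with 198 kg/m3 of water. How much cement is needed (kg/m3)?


Cement = water / (w/c)
= 198 / 0.56
= 353.6 kg/m3

353.6


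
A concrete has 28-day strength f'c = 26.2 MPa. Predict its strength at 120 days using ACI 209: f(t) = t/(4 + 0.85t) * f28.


f(120) = 120 / (4 + 0.85 * 120) * 26.2
= 120 / 106.0 * 26.2
= 29.66 MPa

29.66


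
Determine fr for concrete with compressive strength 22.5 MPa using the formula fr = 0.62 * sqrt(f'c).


fr = 0.62 * sqrt(22.5)
= 2.941 MPa

2.941


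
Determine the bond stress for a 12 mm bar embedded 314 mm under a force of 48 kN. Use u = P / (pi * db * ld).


u = P / (pi * db * ld)
= 48 * 1000 / (pi * 12 * 314)
= 4.055 MPa

4.055


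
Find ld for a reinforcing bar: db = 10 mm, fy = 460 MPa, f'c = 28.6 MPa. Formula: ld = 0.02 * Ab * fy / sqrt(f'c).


Ab = pi * 10^2 / 4 = 78.54 mm2
ld = 0.02 * 78.54 * 460 / sqrt(28.6)
= 135.1 mm

135.1


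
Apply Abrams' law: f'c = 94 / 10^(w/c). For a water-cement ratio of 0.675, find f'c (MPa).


f'c = 94 / 10^0.675
= 94 / 4.732
= 19.87 MPa

19.87


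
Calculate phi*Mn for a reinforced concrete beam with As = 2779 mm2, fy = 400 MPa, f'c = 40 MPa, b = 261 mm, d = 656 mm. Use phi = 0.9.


a = As * fy / (0.85 * f'c * b)
= 2779 * 400 / (0.85 * 40 * 261)
= 125.2648 mm
Mn = As * fy * (d - a/2) / 10^6
= 659.5874 kN-m
phi*Mn = 0.9 * 659.5874 = 593.63 kN-m

593.63


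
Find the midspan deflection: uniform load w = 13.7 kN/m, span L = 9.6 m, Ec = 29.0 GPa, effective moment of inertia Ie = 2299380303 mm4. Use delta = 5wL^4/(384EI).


Convert: L = 9.6 m = 9600 mm, Ec = 29.0 GPa = 29000 MPa
delta = 5 * 13.7 * 9600^4 / (384 * 29000 * 2299380303)
= 22.72 mm

22.72


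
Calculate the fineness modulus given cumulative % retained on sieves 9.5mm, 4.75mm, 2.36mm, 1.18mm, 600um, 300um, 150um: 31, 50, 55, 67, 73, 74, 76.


FM = sum(cumulative % retained) / 100
= 426 / 100
= 4.26

4.26


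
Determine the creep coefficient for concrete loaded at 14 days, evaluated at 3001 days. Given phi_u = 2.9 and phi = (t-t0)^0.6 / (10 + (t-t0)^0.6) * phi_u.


dt = 3001 - 14 = 2987
phi = 2987^0.6 / (10 + 2987^0.6) * 2.9
= 2.68

2.68


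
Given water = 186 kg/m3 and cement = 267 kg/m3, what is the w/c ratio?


w/c = water / cement
w/c = 186 / 267 = 0.697

0.697


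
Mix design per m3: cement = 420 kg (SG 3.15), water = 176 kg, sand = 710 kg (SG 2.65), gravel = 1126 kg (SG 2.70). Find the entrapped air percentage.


Vol cement = 420 / (3.15 * 1000) = 0.133333 m3
Vol water = 176 / 1000 = 0.176 m3
Vol sand = 710 / (2.65 * 1000) = 0.267925 m3
Vol gravel = 1126 / (2.70 * 1000) = 0.417037 m3
Total solid + water volume = 0.994295 m3
Air = (1 - 0.994295) * 100 = 0.57%

0.57


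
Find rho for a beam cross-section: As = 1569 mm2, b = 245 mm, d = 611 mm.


rho = As / (b * d)
= 1569 / (245 * 611)
= 0.0105

0.0105


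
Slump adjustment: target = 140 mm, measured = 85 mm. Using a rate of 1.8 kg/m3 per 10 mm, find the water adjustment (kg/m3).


Difference = 140 - 85 = 55 mm
Water adjustment = 55 * 1.8 / 10 = 9.9 kg/m3

9.9


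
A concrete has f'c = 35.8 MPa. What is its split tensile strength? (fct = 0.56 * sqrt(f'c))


fct = 0.56 * sqrt(35.8)
= 0.56 * 5.983
= 3.351 MPa

3.351


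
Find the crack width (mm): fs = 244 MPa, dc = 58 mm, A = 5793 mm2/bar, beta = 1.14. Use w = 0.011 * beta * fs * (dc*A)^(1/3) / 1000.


w = 0.011 * beta * fs * (dc * A)^(1/3) / 1000
= 0.011 * 1.14 * 244 * (58 * 5793)^(1/3) / 1000
= 0.213 mm

0.213


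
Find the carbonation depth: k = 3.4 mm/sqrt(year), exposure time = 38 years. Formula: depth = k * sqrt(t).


depth = k * sqrt(t)
= 3.4 * sqrt(38)
= 20.96 mm

20.96


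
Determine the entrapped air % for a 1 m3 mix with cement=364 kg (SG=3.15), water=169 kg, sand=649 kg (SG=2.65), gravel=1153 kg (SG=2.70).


Vol cement = 364 / (3.15 * 1000) = 0.115556 m3
Vol water = 169 / 1000 = 0.169 m3
Vol sand = 649 / (2.65 * 1000) = 0.244906 m3
Vol gravel = 1153 / (2.70 * 1000) = 0.427037 m3
Total solid + water volume = 0.956498 m3
Air = (1 - 0.956498) * 100 = 4.35%

4.35


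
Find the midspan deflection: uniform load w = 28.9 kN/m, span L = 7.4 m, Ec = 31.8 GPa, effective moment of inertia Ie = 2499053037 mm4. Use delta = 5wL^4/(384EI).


Convert: L = 7.4 m = 7400 mm, Ec = 31.8 GPa = 31800 MPa
delta = 5 * 28.9 * 7400^4 / (384 * 31800 * 2499053037)
= 14.2 mm

14.2


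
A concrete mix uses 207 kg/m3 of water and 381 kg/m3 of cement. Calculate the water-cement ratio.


w/c = water / cement
w/c = 207 / 381 = 0.543

0.543


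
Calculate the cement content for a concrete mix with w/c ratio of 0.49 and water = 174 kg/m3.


Cement = water / (w/c)
= 174 / 0.49
= 355.1 kg/m3

355.1


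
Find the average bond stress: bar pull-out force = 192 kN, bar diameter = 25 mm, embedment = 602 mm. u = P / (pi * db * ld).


u = P / (pi * db * ld)
= 192 * 1000 / (pi * 25 * 602)
= 4.061 MPa

4.061


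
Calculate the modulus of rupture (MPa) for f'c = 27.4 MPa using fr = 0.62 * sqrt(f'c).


fr = 0.62 * sqrt(27.4)
= 3.245 MPa

3.245


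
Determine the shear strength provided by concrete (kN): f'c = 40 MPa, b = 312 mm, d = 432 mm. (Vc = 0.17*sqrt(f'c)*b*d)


Vc = 0.17 * sqrt(40) * 312 * 432 / 1000
= 144.92 kN

144.92


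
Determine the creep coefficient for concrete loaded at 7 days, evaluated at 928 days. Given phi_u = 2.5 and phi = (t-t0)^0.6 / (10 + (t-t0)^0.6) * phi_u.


dt = 928 - 7 = 921
phi = 921^0.6 / (10 + 921^0.6) * 2.5
= 2.143

2.143


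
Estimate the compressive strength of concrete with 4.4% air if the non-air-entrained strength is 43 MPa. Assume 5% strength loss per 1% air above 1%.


Strength loss = (4.4 - 1) * 5 = 17.0%
f'c = 43 * (1 - 17.0/100)
= 35.69 MPa

35.69


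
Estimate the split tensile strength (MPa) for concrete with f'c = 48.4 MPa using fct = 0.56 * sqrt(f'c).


fct = 0.56 * sqrt(48.4)
= 0.56 * 6.957
= 3.896 MPa

3.896


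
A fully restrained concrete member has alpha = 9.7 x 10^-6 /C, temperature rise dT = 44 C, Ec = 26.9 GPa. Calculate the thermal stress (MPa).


sigma = alpha * dT * Ec
= 9.7e-6 * 44 * 26.9 * 1000
= 11.481 MPa

11.481


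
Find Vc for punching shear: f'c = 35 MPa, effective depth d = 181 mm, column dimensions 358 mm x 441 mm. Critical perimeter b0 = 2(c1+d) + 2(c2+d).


b0 = 2*(358 + 181) + 2*(441 + 181) = 2322 mm
Vc = 0.33 * sqrt(35) * 2322 * 181 / 1000
= 820.52 kN

820.52


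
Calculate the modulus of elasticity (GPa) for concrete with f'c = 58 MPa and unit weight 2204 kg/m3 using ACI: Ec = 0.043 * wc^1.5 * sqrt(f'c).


Ec = 0.043 * 2204^1.5 * sqrt(58) / 1000
= 33.88 GPa

33.88


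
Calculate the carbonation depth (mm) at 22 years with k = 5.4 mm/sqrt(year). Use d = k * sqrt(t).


depth = k * sqrt(t)
= 5.4 * sqrt(22)
= 25.33 mm

25.33


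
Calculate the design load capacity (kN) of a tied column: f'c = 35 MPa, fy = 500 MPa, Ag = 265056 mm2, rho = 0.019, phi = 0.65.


Ast = rho * Ag = 0.019 * 265056 = 5036.064 mm2
phi*Pn = 0.65 * 0.80 * (0.85 * 35 * (265056 - 5036.064) + 500 * 5036.064) / 1000
= 5331.89 kN

5331.89


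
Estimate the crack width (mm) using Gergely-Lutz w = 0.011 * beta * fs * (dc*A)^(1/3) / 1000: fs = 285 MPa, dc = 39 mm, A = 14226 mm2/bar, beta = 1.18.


w = 0.011 * beta * fs * (dc * A)^(1/3) / 1000
= 0.011 * 1.18 * 285 * (39 * 14226)^(1/3) / 1000
= 0.304 mm

0.304


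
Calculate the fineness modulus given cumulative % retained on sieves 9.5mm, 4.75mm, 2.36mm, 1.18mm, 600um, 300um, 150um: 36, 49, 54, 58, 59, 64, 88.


FM = sum(cumulative % retained) / 100
= 408 / 100
= 4.08

4.08


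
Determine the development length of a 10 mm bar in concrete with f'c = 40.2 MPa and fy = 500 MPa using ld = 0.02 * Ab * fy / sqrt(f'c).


Ab = pi * 10^2 / 4 = 78.54 mm2
ld = 0.02 * 78.54 * 500 / sqrt(40.2)
= 123.9 mm

123.9


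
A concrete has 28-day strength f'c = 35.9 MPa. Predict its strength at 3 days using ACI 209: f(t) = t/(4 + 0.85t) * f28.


f(3) = 3 / (4 + 0.85 * 3) * 35.9
= 3 / 6.55 * 35.9
= 16.44 MPa

16.44


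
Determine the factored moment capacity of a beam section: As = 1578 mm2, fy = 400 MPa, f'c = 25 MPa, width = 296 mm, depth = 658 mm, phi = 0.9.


a = As * fy / (0.85 * f'c * b)
= 1578 * 400 / (0.85 * 25 * 296)
= 100.3498 mm
Mn = As * fy * (d - a/2) / 10^6
= 383.6592 kN-m
phi*Mn = 0.9 * 383.6592 = 345.29 kN-m

345.29


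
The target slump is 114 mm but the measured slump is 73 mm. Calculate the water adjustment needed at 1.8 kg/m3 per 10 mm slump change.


Difference = 114 - 73 = 41 mm
Water adjustment = 41 * 1.8 / 10 = 7.4 kg/m3

7.4


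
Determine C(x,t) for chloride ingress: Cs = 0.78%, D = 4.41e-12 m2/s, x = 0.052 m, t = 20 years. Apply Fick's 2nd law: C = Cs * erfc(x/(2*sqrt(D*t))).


t_seconds = 20 * 365.25 * 24 * 3600 = 631152000.0 s
arg = 0.052 / (2 * sqrt(4.41e-12 * 631152000.0))
= 0.4928
erfc(0.4928) = 0.4858
C = 0.78 * 0.4858 = 0.379%

0.379


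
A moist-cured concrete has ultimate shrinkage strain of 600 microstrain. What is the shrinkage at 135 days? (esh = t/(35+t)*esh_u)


esh(135) = 135 / (35 + 135) * 600
= 135 / 170 * 600
= 476.5 microstrain

476.5


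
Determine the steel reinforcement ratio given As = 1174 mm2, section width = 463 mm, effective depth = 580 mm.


rho = As / (b * d)
= 1174 / (463 * 580)
= 0.0044

0.0044


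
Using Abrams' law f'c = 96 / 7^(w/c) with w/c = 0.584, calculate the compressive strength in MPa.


f'c = 96 / 7^0.584
= 96 / 3.116
= 30.81 MPa

30.81


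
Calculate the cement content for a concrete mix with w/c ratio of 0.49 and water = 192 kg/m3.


Cement = water / (w/c)
= 192 / 0.49
= 391.8 kg/m3

391.8


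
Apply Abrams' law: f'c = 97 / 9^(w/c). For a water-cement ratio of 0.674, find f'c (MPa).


f'c = 97 / 9^0.674
= 97 / 4.397
= 22.06 MPa

22.06


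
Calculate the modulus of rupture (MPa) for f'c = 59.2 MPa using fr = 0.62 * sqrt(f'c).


fr = 0.62 * sqrt(59.2)
= 4.77 MPa

4.77


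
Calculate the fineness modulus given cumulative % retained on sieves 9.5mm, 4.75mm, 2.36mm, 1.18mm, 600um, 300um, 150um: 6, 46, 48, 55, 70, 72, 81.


FM = sum(cumulative % retained) / 100
= 378 / 100
= 3.78

3.78


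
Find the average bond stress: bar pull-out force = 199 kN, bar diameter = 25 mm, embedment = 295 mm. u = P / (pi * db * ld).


u = P / (pi * db * ld)
= 199 * 1000 / (pi * 25 * 295)
= 8.589 MPa

8.589


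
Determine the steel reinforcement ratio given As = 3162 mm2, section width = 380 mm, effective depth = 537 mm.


rho = As / (b * d)
= 3162 / (380 * 537)
= 0.0155

0.0155


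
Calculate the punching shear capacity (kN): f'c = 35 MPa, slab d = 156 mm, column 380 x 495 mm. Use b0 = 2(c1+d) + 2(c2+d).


b0 = 2*(380 + 156) + 2*(495 + 156) = 2374 mm
Vc = 0.33 * sqrt(35) * 2374 * 156 / 1000
= 723.02 kN

723.02


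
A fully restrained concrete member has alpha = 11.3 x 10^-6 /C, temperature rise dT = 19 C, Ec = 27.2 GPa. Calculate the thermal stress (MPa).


sigma = alpha * dT * Ec
= 11.3e-6 * 19 * 27.2 * 1000
= 5.84 MPa

5.84


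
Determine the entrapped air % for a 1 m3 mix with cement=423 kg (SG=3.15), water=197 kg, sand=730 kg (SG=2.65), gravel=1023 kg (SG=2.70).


Vol cement = 423 / (3.15 * 1000) = 0.134286 m3
Vol water = 197 / 1000 = 0.197 m3
Vol sand = 730 / (2.65 * 1000) = 0.275472 m3
Vol gravel = 1023 / (2.70 * 1000) = 0.378889 m3
Total solid + water volume = 0.985646 m3
Air = (1 - 0.985646) * 100 = 1.44%

1.44


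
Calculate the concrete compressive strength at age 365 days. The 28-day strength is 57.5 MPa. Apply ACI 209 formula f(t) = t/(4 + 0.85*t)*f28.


f(365) = 365 / (4 + 0.85 * 365) * 57.5
= 365 / 314.25 * 57.5
= 66.79 MPa

66.79


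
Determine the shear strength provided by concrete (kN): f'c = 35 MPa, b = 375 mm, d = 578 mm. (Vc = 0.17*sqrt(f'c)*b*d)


Vc = 0.17 * sqrt(35) * 375 * 578 / 1000
= 217.99 kN

217.99


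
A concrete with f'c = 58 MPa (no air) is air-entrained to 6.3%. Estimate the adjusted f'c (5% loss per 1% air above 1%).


Strength loss = (6.3 - 1) * 5 = 26.5%
f'c = 58 * (1 - 26.5/100)
= 42.63 MPa

42.63


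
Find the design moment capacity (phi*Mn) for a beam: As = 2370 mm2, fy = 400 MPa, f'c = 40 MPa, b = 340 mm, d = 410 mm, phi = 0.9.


a = As * fy / (0.85 * f'c * b)
= 2370 * 400 / (0.85 * 40 * 340)
= 82.0069 mm
Mn = As * fy * (d - a/2) / 10^6
= 349.8087 kN-m
phi*Mn = 0.9 * 349.8087 = 314.83 kN-m

314.83


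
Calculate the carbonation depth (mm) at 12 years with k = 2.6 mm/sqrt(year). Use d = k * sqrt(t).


depth = k * sqrt(t)
= 2.6 * sqrt(12)
= 9.01 mm

9.01


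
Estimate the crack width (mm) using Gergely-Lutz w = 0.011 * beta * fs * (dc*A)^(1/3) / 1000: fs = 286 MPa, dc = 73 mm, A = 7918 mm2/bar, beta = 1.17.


w = 0.011 * beta * fs * (dc * A)^(1/3) / 1000
= 0.011 * 1.17 * 286 * (73 * 7918)^(1/3) / 1000
= 0.307 mm

0.307


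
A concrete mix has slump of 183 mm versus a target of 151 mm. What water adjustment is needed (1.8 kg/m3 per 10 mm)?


Difference = 151 - 183 = -32 mm
Water adjustment = -32 * 1.8 / 10 = -5.8 kg/m3

-5.8


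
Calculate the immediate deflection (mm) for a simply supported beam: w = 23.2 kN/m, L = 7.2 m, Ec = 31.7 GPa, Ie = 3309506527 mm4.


Convert: L = 7.2 m = 7200 mm, Ec = 31.7 GPa = 31700 MPa
delta = 5 * 23.2 * 7200^4 / (384 * 31700 * 3309506527)
= 7.74 mm

7.74


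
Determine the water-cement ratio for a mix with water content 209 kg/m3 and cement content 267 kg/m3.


w/c = water / cement
w/c = 209 / 267 = 0.783

0.783


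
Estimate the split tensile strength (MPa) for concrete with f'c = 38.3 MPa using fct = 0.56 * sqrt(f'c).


fct = 0.56 * sqrt(38.3)
= 0.56 * 6.189
= 3.466 MPa

3.466
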